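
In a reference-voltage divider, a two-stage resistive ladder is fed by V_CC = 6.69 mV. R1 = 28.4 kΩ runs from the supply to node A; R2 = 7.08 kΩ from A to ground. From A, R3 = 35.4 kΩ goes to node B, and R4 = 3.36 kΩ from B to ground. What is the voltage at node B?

Node A sees R2 in parallel with the series input of stage 2, R3 + R4 = 38.76 kΩ.
Effective lower resistance at A: R2 ‖ 38.76 = 5.986 kΩ.
So V_A = 6.69 × 0.1741 = 1.165 mV.
Stage 2 is unloaded, so V_B = V_A · R4/(R3+R4) = 1.165 × 3.36/38.76 = 0.1010 mV.

V_B ≈ 0.101 mV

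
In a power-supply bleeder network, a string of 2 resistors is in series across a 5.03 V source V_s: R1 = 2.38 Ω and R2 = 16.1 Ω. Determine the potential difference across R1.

V ≈ 0.648 V

Total series resistance ΣR = 2.38 + 16.1 = 18.48 Ω.
V = V_s · R/ΣR = 5.03 × 0.1288 = 0.6478 V.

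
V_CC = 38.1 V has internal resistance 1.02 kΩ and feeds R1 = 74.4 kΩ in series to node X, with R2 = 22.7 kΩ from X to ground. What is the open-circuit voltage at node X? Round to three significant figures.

V_th ≈ 8.81 V

R1' = 1.02 + 74.4 = 75.42 kΩ (source resistance + R1).
Open-circuit (no load on X): V_th = V_CC · R2/(R1' + R2) = 38.1 × 22.7/(75.42 + 22.7) = 8.814 V.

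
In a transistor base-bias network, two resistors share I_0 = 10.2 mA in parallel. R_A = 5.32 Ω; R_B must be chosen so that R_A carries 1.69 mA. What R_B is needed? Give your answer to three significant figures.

R_B ≈ 1.06 Ω

The fraction through R_A equals R_B/(R_A+R_B).
With f = 0.1657, R_B = R_A · f/(1−f) = 5.32 × 0.1986 = 1.056 Ω.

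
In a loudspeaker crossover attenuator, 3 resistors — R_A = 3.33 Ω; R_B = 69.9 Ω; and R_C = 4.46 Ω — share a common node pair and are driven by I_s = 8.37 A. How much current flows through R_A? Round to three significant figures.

Conductances: ΣG = 1/3.33 + 1/69.9 + 1/4.46 = 0.5388 (1/Ω).
Current divider: I(R_A) = I_s · G_k/ΣG = 8.37 × (0.3003/0.5388) = 8.37 × 0.5573 = 4.665 A.

I ≈ 4.66 A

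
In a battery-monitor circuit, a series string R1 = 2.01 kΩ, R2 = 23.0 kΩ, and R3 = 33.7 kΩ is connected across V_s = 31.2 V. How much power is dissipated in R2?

P ≈ 6.50 mW

The common current is I = 31.2/58.71 = 0.5314 mA.
V(R2) = I·R = 12.22 V; P = V·I = 12.22 × 0.5314 = 6.496 mW.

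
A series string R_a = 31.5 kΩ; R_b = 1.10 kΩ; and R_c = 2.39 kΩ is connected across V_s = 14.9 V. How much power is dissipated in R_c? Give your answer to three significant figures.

P ≈ 0.433 mW

Series current I = V_s/ΣR = 14.9/34.99 = 0.4258 mA.
P = I²R = 0.1813 × 2.39 = 0.4334 mW.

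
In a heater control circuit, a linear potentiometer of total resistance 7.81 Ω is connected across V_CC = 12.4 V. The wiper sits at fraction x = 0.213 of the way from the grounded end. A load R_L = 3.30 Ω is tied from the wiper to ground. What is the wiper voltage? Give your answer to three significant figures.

V_out ≈ 1.89 V

Lower segment x·R_p = 1.664 Ω; upper segment (1−x)·R_p = 6.146 Ω.
(x·R_p) ‖ R_L = 1.106 Ω.
Loaded-divider output: V_out = 12.4 × 0.1525 = 1.891 V.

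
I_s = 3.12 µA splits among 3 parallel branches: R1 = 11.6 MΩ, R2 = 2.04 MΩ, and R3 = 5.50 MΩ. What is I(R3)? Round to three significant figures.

I ≈ 0.748 µA

Total conductance ΣG = 1/11.6 + 1/2.04 + 1/5.50 = 0.7582 (units of 1/MΩ).
Current divider: I(R3) = I_s · G_k/ΣG = 3.12 × (0.1818/0.7582) = 3.12 × 0.2398 = 0.7482 µA.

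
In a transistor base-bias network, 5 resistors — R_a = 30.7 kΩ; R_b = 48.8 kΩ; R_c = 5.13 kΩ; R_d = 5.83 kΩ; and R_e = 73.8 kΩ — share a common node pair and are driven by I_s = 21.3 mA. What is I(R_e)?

Total conductance ΣG = 1/30.7 + 1/48.8 + 1/5.13 + 1/5.83 + 1/73.8 = 0.4331 (units of 1/kΩ).
Current divider: I(R_e) = I_s · G_k/ΣG = 21.3 × (0.01355/0.4331) = 21.3 × 0.03129 = 0.6664 mA.

I ≈ 0.666 mA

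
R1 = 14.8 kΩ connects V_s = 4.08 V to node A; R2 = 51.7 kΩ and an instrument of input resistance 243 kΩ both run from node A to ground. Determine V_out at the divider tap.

V_out ≈ 3.03 V

R2 ‖ R_L = (51.7 × 243)/(51.7 + 243) = 42.63 kΩ.
Now apply the divider: V_out = 4.08 × 0.7423 = 3.029 V.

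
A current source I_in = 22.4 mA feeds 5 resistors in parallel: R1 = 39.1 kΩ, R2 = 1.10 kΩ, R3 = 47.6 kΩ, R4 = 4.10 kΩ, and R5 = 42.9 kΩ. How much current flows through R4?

Conductances: ΣG = 1/39.1 + 1/1.10 + 1/47.6 + 1/4.10 + 1/42.9 = 1.223 (1/kΩ).
R4 takes the fraction G_k/ΣG = 0.2439/1.223 = 0.1994, so I = 22.4 × 0.1994 = 4.468 mA.

I ≈ 4.47 mA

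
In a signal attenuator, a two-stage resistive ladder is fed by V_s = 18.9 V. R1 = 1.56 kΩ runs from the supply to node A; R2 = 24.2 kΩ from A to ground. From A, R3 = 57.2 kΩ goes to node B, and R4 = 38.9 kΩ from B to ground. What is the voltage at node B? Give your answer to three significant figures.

Node A sees R2 in parallel with the series input of stage 2, R3 + R4 = 96.10 kΩ.
Effective lower resistance at A: R2 ‖ 96.10 = 19.33 kΩ.
V_A = 18.9 × 19.33/(1.56 + 19.33) = 17.49 V.
Then the unloaded second divider: V_B = V_A × R4/(R3+R4) = 17.49 × 0.4048 = 7.079 V.

V_B ≈ 7.08 V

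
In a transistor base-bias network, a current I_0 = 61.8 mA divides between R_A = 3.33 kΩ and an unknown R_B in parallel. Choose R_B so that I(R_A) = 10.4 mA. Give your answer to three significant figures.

R_B ≈ 0.674 kΩ

The fraction through R_A equals R_B/(R_A+R_B).
10.4/61.8 = R_B/(R_A + R_B) → R_B = R_A · (0.1683)/(1 − 0.1683) = 3.33 × 0.2023 = 0.6738 kΩ.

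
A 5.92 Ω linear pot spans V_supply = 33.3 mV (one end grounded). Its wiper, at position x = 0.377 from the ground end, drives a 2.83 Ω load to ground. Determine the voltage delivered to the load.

Lower segment x·R_p = 2.232 Ω; upper segment (1−x)·R_p = 3.688 Ω.
(x·R_p) ‖ R_L = 1.248 Ω.
Loaded-divider output: V_out = 33.3 × 0.2528 = 8.418 mV.

V_out ≈ 8.42 mV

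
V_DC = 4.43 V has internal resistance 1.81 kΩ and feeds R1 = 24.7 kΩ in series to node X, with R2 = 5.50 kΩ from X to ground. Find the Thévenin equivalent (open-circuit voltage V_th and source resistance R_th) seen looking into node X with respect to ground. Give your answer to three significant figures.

V_th ≈ 0.761 V, R_th ≈ 4.55 kΩ

R1' = 1.81 + 24.7 = 26.51 kΩ (source resistance + R1).
Open-circuit (no load on X): V_th = V_DC · R2/(R1' + R2) = 4.43 × 5.50/(26.51 + 5.50) = 0.7612 V.
With V_DC suppressed (replaced by a short), R_th = R1' ‖ R2 = (26.51 × 5.50)/(26.51 + 5.50) = 4.555 kΩ.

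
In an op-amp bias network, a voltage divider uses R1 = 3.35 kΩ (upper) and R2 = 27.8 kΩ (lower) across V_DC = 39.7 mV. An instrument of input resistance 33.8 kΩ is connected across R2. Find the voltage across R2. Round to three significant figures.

First combine the lower leg with the load: R2 ‖ R_L = 15.25 kΩ.
Voltage divider with the loaded lower leg: V_out = 39.7 × 15.25/(3.35 + 15.25) = 39.7 × 0.8199 = 32.55 mV.
(Unloaded it would be 35.4 mV; the load pulls it down.)

V_out ≈ 32.6 mV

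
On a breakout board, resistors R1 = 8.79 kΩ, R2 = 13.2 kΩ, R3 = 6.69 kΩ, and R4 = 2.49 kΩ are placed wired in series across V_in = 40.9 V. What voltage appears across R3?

Total series resistance ΣR = 8.79 + 13.2 + 6.69 + 2.49 = 31.17 kΩ.
Voltage divider: V = V_in · (6.690 / 31.17) = 40.9 × 0.2146 = 8.778 V.

V ≈ 8.78 V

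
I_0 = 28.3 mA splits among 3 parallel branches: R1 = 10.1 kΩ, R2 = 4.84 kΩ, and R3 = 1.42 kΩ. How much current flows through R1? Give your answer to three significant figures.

Total conductance ΣG = 1/10.1 + 1/4.84 + 1/1.42 = 1.010 (units of 1/kΩ).
Current divider: I(R1) = I_0 · G_k/ΣG = 28.3 × (0.09901/1.010) = 28.3 × 0.09804 = 2.775 mA.

I ≈ 2.77 mA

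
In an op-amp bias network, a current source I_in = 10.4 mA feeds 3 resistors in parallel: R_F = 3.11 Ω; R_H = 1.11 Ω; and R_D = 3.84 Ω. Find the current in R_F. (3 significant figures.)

I ≈ 2.26 mA

Conductances: ΣG = 1/3.11 + 1/1.11 + 1/3.84 = 1.483 (1/Ω).
R_F takes the fraction G_k/ΣG = 0.3215/1.483 = 0.2168, so I = 10.4 × 0.2168 = 2.255 mA.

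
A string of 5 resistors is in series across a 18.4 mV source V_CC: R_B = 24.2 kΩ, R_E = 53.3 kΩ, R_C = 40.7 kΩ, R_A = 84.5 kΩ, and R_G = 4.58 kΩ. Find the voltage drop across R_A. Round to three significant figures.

ΣR = 24.2 + 53.3 + 40.7 + 84.5 + 4.58 = 207.3 kΩ.
V = V_CC · R/ΣR = 18.4 × 0.4077 = 7.501 mV.

V ≈ 7.50 mV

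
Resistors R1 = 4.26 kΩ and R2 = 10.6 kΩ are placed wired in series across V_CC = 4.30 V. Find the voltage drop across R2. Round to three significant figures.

V ≈ 3.07 V

ΣR = 4.26 + 10.6 = 14.86 kΩ.
V = V_CC · R/ΣR = 4.30 × 0.7133 = 3.067 V.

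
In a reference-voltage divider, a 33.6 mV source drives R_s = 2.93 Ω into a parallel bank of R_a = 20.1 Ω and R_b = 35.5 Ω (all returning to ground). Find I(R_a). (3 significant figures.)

I ≈ 1.36 mA

Combine the parallel branches: R_p = (1/20.1 + 1/35.5)⁻¹ = 12.83 Ω.
V_A by voltage divider: V_A = 33.6 × 12.83/(2.93 + 12.83) = 27.35 mV.
Branch current I = V_A/R_a = 27.35/20.1 = 1.361 mA.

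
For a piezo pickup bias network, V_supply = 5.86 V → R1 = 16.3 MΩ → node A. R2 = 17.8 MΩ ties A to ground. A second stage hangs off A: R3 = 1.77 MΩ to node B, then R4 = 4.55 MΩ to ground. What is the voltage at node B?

V_B ≈ 0.939 V

The second stage (R3 + R4 = 6.320 MΩ) loads node A in parallel with R2.
Effective lower resistance at A: R2 ‖ 6.320 = 4.664 MΩ.
V_A = 5.86 × 4.664/(16.3 + 4.664) = 1.304 V.
Then the unloaded second divider: V_B = V_A × R4/(R3+R4) = 1.304 × 0.7199 = 0.9386 V.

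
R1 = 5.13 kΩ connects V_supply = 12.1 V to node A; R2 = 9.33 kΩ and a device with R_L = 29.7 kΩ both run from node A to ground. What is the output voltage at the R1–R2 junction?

V_out ≈ 7.02 V

R2 ‖ R_L = (9.33 × 29.7)/(9.33 + 29.7) = 7.100 kΩ.
Then V_out = V_supply · R2'/(R1 + R2') = 12.1 × 7.100/12.23 = 7.024 V.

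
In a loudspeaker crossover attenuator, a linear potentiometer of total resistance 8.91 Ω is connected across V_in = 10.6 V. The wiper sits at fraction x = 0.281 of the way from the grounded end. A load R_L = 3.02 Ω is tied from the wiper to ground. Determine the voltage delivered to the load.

The pot divides into 6.406 Ω above the wiper and 2.504 Ω below.
Lower segment in parallel with the load: 2.504 ‖ 3.02 = 1.369 Ω.
V_out = 10.6 × 1.369/(6.406 + 1.369) = 1.866 V.
(Unloaded: V_out = x·V_in = 2.98 V.)

V_out ≈ 1.87 V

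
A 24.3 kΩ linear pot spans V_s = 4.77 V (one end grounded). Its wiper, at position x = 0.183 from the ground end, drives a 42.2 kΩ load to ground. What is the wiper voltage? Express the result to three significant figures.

Split the track: R_lower = x·R_p = 4.447 kΩ, R_upper = (1−x)·R_p = 19.85 kΩ.
Lower segment in parallel with the load: 4.447 ‖ 42.2 = 4.023 kΩ.
Then V_out = V_s · 4.023/(19.85 + 4.023) = 0.8037 V.
(Unloaded: V_out = x·V_s = 0.873 V.)

V_out ≈ 0.804 V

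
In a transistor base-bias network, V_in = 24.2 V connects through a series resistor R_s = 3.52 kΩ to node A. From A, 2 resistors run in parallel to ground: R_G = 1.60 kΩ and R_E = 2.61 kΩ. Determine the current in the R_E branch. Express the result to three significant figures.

I ≈ 2.04 mA

Combine the parallel branches: R_p = (1/1.60 + 1/2.61)⁻¹ = 0.9919 kΩ.
Node voltage V_A = V_in · R_p/(R_s + R_p) = 24.2 × 0.2198 = 5.320 V.
I(R_E) = V_A / R_E = 5.320/2.61 = 2.038 mA.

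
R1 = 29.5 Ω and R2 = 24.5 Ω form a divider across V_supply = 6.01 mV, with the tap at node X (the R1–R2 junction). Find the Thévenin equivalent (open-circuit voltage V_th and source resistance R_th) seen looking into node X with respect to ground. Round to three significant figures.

V_th is the unloaded tap voltage: V_supply · R2/(R1+R2) = 6.01 × 0.4537 = 2.727 mV.
Looking into X with the source shorted: R_th = R1·R2/(R1+R2) = 29.50 × 24.5/54.00 = 13.38 Ω.

V_th ≈ 2.73 mV, R_th ≈ 13.4 Ω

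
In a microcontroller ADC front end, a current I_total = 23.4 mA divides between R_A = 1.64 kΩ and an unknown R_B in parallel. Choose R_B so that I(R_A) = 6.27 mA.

R_B ≈ 0.600 kΩ

In a two-way split, I_A/I_total = R_B/(R_A + R_B).
With f = 0.2679, R_B = R_A · f/(1−f) = 1.64 × 0.3660 = 0.6003 kΩ.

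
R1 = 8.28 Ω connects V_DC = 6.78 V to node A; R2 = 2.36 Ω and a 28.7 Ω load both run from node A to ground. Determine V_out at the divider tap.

V_out ≈ 1.41 V

First combine the lower leg with the load: R2 ‖ R_L = 2.181 Ω.
Voltage divider with the loaded lower leg: V_out = 6.78 × 2.181/(8.28 + 2.181) = 6.78 × 0.2085 = 1.413 V.
(Unloaded it would be 1.50 V; the load pulls it down.)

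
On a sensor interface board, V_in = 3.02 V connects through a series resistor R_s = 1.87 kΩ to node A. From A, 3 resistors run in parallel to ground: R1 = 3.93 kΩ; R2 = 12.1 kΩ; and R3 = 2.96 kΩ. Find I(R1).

I ≈ 0.340 mA

Combine the parallel branches: R_p = (1/3.93 + 1/12.1 + 1/2.96)⁻¹ = 1.482 kΩ.
V_A by voltage divider: V_A = 3.02 × 1.482/(1.87 + 1.482) = 1.335 V.
I(R1) = V_A / R1 = 1.335/3.93 = 0.3397 mA.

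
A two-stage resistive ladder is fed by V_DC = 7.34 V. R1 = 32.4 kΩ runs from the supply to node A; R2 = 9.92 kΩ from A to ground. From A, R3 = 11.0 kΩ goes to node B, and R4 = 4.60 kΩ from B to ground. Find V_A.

V_A ≈ 1.16 V

Node A sees R2 in parallel with the series input of stage 2, R3 + R4 = 15.60 kΩ.
Effective lower resistance at A: R2 ‖ 15.60 = 6.064 kΩ.
So V_A = 7.34 × 0.1577 = 1.157 V.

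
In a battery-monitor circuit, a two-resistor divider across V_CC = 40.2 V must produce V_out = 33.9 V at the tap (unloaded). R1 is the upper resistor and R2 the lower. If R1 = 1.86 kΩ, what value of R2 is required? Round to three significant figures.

The divider ratio is R2/(R1+R2) = 33.9/40.2 = 0.8433.
R2 = R1 · 0.8433/(1 − 0.8433) = 10.01 kΩ.

R2 ≈ 10.0 kΩ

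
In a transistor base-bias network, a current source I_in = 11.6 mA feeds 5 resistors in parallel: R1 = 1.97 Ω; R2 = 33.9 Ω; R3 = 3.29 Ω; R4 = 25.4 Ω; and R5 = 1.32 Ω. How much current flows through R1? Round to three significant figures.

Conductances: ΣG = 1/1.97 + 1/33.9 + 1/3.29 + 1/25.4 + 1/1.32 = 1.638 (1/Ω).
By the current-divider rule, I = I_in · G_k/ΣG = 11.6 × 0.3099 = 3.595 mA.

I ≈ 3.59 mA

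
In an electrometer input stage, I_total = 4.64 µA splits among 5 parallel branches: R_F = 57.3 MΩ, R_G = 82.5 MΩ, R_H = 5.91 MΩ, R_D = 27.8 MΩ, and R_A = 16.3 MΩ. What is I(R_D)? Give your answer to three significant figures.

Conductances: ΣG = 1/57.3 + 1/82.5 + 1/5.91 + 1/27.8 + 1/16.3 = 0.2961 (1/MΩ).
R_D takes the fraction G_k/ΣG = 0.03597/0.2961 = 0.1215, so I = 4.64 × 0.1215 = 0.5637 µA.

I ≈ 0.564 µA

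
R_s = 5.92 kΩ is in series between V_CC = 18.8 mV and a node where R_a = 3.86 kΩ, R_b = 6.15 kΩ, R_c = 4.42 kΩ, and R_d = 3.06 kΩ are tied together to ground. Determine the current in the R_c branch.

I ≈ 0.628 µA

Equivalent of the parallel group: R_p = 1.026 kΩ.
V_A by voltage divider: V_A = 18.8 × 1.026/(5.92 + 1.026) = 2.777 mV.
Branch current I = V_A/R_c = 2.777/4.42 = 0.6282 µA.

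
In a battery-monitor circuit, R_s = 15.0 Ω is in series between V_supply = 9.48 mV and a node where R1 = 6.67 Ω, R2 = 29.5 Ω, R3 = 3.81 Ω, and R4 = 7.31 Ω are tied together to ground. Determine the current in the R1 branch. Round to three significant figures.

I ≈ 0.146 mA

Equivalent of the parallel group: R_p = 1.715 Ω.
Node voltage V_A = V_supply · R_p/(R_s + R_p) = 9.48 × 0.1026 = 0.9727 mV.
I(R1) = V_A / R1 = 0.9727/6.67 = 0.1458 mA.
(Check via current divider: I_total = 0.5672 mA; share G_k/ΣG = 0.2571 → same result.)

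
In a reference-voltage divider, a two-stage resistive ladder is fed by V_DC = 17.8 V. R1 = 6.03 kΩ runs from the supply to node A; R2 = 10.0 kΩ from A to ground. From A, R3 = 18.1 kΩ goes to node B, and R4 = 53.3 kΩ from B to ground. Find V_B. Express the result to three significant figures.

Node A sees R2 in parallel with the series input of stage 2, R3 + R4 = 71.40 kΩ.
Effective lower resistance at A: R2 ‖ 71.40 = 8.771 kΩ.
V_A = 17.8 × 8.771/(6.03 + 8.771) = 10.55 V.
Stage 2 is unloaded, so V_B = V_A · R4/(R3+R4) = 10.55 × 53.3/71.40 = 7.874 V.

V_B ≈ 7.87 V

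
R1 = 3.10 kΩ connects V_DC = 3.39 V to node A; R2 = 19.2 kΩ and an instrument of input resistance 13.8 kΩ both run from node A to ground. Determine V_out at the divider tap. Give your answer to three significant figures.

V_out ≈ 2.45 V

R2 ‖ R_L = (19.2 × 13.8)/(19.2 + 13.8) = 8.029 kΩ.
Voltage divider with the loaded lower leg: V_out = 3.39 × 8.029/(3.10 + 8.029) = 3.39 × 0.7215 = 2.446 V.
(Unloaded it would be 2.92 V; the load pulls it down.)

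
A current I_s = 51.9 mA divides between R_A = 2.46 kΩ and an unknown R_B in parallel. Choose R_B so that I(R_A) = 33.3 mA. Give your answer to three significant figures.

R_B ≈ 4.40 kΩ

Two-branch current divider: I_A = I_s · R_B/(R_A + R_B).
33.3/51.9 = R_B/(R_A + R_B) → R_B = R_A · (0.6416)/(1 − 0.6416) = 2.46 × 1.790 = 4.404 kΩ.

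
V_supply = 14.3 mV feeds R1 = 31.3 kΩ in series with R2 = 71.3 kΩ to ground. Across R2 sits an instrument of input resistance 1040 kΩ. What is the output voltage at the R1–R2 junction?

V_out ≈ 9.73 mV

First combine the lower leg with the load: R2 ‖ R_L = 66.73 kΩ.
Then V_out = V_supply · R2'/(R1 + R2') = 14.3 × 66.73/98.03 = 9.734 mV.
(Unloaded it would be 9.94 mV; the load pulls it down.)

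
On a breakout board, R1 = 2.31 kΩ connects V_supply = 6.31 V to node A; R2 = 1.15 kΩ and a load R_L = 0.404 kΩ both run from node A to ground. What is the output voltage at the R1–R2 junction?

V_out ≈ 0.723 V

The load sits in parallel with R2, giving an effective lower resistance R2' = R2·R_L/(R2+R_L) = 0.2990 kΩ.
Then V_out = V_supply · R2'/(R1 + R2') = 6.31 × 0.2990/2.609 = 0.7231 V.
(Unloaded it would be 2.10 V; the load pulls it down.)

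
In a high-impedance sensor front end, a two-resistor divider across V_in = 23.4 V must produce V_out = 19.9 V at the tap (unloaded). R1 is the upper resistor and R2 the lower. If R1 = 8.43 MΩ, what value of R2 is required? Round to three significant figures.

V_out/V_in = R2/(R1+R2) = 0.8504.
Rearranging, R2 = R1·k/(1−k) = 8.43 × 5.686 = 47.93 MΩ.

R2 ≈ 47.9 MΩ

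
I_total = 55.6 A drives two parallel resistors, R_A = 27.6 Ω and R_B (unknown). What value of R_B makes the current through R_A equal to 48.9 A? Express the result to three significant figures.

Two-branch current divider: I_A = I_total · R_B/(R_A + R_B).
With f = 0.8795, R_B = R_A · f/(1−f) = 27.6 × 7.299 = 201.4 Ω.

R_B ≈ 201 Ω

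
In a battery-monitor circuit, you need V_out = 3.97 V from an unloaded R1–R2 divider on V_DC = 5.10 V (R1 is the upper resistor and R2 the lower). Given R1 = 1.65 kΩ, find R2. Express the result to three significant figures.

R2 ≈ 5.80 kΩ

The divider ratio is R2/(R1+R2) = 3.97/5.10 = 0.7784.
R2 = R1 · 0.7784/(1 − 0.7784) = 5.797 kΩ.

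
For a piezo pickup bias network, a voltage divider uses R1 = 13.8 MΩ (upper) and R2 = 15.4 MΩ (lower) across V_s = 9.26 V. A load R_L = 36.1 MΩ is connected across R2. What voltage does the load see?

V_out ≈ 4.06 V

First combine the lower leg with the load: R2 ‖ R_L = 10.79 MΩ.
Now apply the divider: V_out = 9.26 × 0.4389 = 4.064 V.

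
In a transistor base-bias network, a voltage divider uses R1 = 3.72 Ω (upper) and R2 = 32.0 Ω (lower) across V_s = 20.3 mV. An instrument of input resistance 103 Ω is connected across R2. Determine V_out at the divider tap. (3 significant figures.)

First combine the lower leg with the load: R2 ‖ R_L = 24.41 Ω.
Voltage divider with the loaded lower leg: V_out = 20.3 × 24.41/(3.72 + 24.41) = 20.3 × 0.8678 = 17.62 mV.

V_out ≈ 17.6 mV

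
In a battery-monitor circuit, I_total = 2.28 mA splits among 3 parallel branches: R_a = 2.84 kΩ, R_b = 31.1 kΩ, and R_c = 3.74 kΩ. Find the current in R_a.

Total conductance ΣG = 1/2.84 + 1/31.1 + 1/3.74 = 0.6516 (units of 1/kΩ).
Current divider: I(R_a) = I_total · G_k/ΣG = 2.28 × (0.3521/0.6516) = 2.28 × 0.5403 = 1.232 mA.

I ≈ 1.23 mA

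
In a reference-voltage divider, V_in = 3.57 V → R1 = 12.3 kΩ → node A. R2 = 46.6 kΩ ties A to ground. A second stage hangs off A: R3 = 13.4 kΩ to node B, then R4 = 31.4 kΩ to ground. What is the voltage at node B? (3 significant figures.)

Node A sees R2 in parallel with the series input of stage 2, R3 + R4 = 44.80 kΩ.
R2 ‖ (R3+R4) = 22.84 kΩ.
V_A = 3.57 × 22.84/(12.3 + 22.84) = 2.320 V.
Then the unloaded second divider: V_B = V_A × R4/(R3+R4) = 2.320 × 0.7009 = 1.626 V.

V_B ≈ 1.63 V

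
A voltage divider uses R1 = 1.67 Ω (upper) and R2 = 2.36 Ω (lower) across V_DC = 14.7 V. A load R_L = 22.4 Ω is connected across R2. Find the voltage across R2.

V_out ≈ 8.25 V

The load sits in parallel with R2, giving an effective lower resistance R2' = R2·R_L/(R2+R_L) = 2.135 Ω.
Voltage divider with the loaded lower leg: V_out = 14.7 × 2.135/(1.67 + 2.135) = 14.7 × 0.5611 = 8.248 V.
(Unloaded it would be 8.61 V; the load pulls it down.)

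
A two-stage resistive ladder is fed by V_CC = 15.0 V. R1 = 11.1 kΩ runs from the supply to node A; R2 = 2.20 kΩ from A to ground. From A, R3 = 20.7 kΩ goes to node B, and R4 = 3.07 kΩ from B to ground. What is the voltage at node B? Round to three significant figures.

V_B ≈ 0.297 V

Looking into the second stage from A: R3 + R4 = 23.77 kΩ appears in parallel with R2.
R2 ‖ (R3+R4) = 2.014 kΩ.
V_A = 15.0 × 2.014/(11.1 + 2.014) = 2.303 V.
V_B = V_A × 0.1292 = 0.2975 V.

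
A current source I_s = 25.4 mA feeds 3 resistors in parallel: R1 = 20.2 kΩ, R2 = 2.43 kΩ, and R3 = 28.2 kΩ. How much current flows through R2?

Conductances: ΣG = 1/20.2 + 1/2.43 + 1/28.2 = 0.4965 (1/kΩ).
By the current-divider rule, I = I_s · G_k/ΣG = 25.4 × 0.8289 = 21.05 mA.

I ≈ 21.1 mA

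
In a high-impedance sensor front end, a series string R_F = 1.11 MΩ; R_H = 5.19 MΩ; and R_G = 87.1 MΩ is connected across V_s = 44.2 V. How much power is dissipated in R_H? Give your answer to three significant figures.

P ≈ 1.16 µW

The common current is I = 44.2/93.40 = 0.4732 µA.
P(R_H) = I²·R_H = (0.4732)² × 5.19 = 1.162 µW.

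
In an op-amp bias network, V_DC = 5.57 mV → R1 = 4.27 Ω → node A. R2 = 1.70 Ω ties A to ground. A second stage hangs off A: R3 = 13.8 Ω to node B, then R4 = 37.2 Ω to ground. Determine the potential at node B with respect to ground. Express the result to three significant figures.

The second stage (R3 + R4 = 51.00 Ω) loads node A in parallel with R2.
R2 ‖ (R3+R4) = 1.645 Ω.
So V_A = 5.57 × 0.2781 = 1.549 mV.
V_B = V_A × 0.7294 = 1.130 mV.

V_B ≈ 1.13 mV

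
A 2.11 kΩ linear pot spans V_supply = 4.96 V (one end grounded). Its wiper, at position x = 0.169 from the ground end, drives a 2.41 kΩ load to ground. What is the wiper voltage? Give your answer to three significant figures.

V_out ≈ 0.746 V

The pot divides into 1.753 kΩ above the wiper and 0.3566 kΩ below.
(x·R_p) ‖ R_L = 0.3106 kΩ.
Loaded-divider output: V_out = 4.96 × 0.1505 = 0.7465 V.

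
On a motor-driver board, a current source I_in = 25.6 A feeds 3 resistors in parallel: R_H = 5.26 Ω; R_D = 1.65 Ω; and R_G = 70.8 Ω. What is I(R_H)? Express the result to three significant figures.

I ≈ 6.01 A

Total conductance ΣG = 1/5.26 + 1/1.65 + 1/70.8 = 0.8103 (units of 1/Ω).
R_H takes the fraction G_k/ΣG = 0.1901/0.8103 = 0.2346, so I = 25.6 × 0.2346 = 6.006 A.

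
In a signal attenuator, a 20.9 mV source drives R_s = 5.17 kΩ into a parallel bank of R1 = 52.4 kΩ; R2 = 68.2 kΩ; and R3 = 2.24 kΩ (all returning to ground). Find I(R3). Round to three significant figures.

I ≈ 2.68 µA

Parallel bank: R_p = 1/(1/52.4 + 1/68.2 + 1/2.24) = 2.083 kΩ.
Node voltage V_A = V_supply · R_p/(R_s + R_p) = 20.9 × 0.2871 = 6.001 mV.
Branch current I = V_A/R3 = 6.001/2.24 = 2.679 µA.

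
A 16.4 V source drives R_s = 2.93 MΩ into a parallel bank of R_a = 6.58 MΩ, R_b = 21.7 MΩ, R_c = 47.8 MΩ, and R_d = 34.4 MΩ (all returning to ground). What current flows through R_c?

I ≈ 0.199 µA

Equivalent of the parallel group: R_p = 4.031 MΩ.
Node voltage V_A = V_CC · R_p/(R_s + R_p) = 16.4 × 0.5791 = 9.497 V.
I(R_c) = V_A / R_c = 9.497/47.8 = 0.1987 µA.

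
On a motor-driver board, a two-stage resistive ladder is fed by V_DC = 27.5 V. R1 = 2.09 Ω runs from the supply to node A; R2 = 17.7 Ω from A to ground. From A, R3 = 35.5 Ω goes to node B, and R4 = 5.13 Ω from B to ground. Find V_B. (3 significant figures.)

V_B ≈ 2.97 V

Looking into the second stage from A: R3 + R4 = 40.63 Ω appears in parallel with R2.
R2 ‖ (R3+R4) = 12.33 Ω.
First divider: V_A = V_DC · 12.33/(2.09 + 12.33) = 23.51 V.
Stage 2 is unloaded, so V_B = V_A · R4/(R3+R4) = 23.51 × 5.13/40.63 = 2.969 V.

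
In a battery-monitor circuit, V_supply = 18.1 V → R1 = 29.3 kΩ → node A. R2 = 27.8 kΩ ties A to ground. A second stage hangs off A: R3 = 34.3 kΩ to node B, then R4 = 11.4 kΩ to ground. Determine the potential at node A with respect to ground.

Looking into the second stage from A: R3 + R4 = 45.70 kΩ appears in parallel with R2.
R2 ‖ (R3+R4) = 17.29 kΩ.
So V_A = 18.1 × 0.3710 = 6.716 V.

V_A ≈ 6.72 V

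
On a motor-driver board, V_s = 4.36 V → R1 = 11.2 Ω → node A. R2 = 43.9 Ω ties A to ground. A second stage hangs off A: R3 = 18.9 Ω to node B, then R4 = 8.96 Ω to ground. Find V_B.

V_B ≈ 0.846 V

Node A sees R2 in parallel with the series input of stage 2, R3 + R4 = 27.86 Ω.
Effective lower resistance at A: R2 ‖ 27.86 = 17.04 Ω.
V_A = 4.36 × 17.04/(11.2 + 17.04) = 2.631 V.
Then the unloaded second divider: V_B = V_A × R4/(R3+R4) = 2.631 × 0.3216 = 0.8462 V.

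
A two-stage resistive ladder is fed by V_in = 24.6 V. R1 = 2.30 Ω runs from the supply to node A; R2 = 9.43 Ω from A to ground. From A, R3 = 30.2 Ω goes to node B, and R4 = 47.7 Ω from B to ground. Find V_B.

Node A sees R2 in parallel with the series input of stage 2, R3 + R4 = 77.90 Ω.
Effective lower resistance at A: R2 ‖ 77.90 = 8.412 Ω.
So V_A = 24.6 × 0.7853 = 19.32 V.
Then the unloaded second divider: V_B = V_A × R4/(R3+R4) = 19.32 × 0.6123 = 11.83 V.

V_B ≈ 11.8 V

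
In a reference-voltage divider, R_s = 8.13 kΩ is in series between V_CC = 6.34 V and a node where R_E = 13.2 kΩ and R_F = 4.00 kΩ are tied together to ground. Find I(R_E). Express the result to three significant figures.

I ≈ 0.132 mA

Equivalent of the parallel group: R_p = 3.070 kΩ.
Node voltage V_A = V_CC · R_p/(R_s + R_p) = 6.34 × 0.2741 = 1.738 V.
I(R_E) = V_A / R_E = 1.738/13.2 = 0.1316 mA.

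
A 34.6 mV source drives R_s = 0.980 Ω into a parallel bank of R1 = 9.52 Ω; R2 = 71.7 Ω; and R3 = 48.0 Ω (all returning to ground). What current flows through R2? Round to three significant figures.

Equivalent of the parallel group: R_p = 7.152 Ω.
V_A by voltage divider: V_A = 34.6 × 7.152/(0.980 + 7.152) = 30.43 mV.
I(R2) = V_A / R2 = 30.43/71.7 = 0.4244 mA.

I ≈ 0.424 mA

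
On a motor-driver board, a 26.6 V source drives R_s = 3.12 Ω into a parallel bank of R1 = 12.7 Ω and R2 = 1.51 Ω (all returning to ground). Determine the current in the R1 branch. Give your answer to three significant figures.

Parallel bank: R_p = 1/(1/12.7 + 1/1.51) = 1.350 Ω.
V_A by voltage divider: V_A = 26.6 × 1.350/(3.12 + 1.350) = 8.032 V.
Branch current I = V_A/R1 = 8.032/12.7 = 0.6324 A.

I ≈ 0.632 A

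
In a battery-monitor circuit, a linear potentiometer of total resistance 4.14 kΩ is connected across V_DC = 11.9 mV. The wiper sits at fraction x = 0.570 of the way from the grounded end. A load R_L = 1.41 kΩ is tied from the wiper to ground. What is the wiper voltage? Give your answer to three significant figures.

Split the track: R_lower = x·R_p = 2.360 kΩ, R_upper = (1−x)·R_p = 1.780 kΩ.
R_L loads the lower segment: effective lower R = 0.8826 kΩ.
V_out = 11.9 × 0.8826/(1.780 + 0.8826) = 3.944 mV.

V_out ≈ 3.94 mV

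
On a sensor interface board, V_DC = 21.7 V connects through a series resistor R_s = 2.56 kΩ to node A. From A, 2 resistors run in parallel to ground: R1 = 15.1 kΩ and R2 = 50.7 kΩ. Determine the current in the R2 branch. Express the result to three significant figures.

Combine the parallel branches: R_p = (1/15.1 + 1/50.7)⁻¹ = 11.63 kΩ.
V_A = 21.7 × 11.63/14.19 = 17.79 V.
Branch current I = V_A/R2 = 17.79/50.7 = 0.3508 mA.

I ≈ 0.351 mA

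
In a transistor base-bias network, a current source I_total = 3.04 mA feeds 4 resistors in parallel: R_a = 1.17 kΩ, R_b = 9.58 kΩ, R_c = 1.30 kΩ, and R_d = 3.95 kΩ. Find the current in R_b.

I ≈ 0.160 mA

Conductances: ΣG = 1/1.17 + 1/9.58 + 1/1.30 + 1/3.95 = 1.981 (1/kΩ).
R_b takes the fraction G_k/ΣG = 0.1044/1.981 = 0.05268, so I = 3.04 × 0.05268 = 0.1601 mA.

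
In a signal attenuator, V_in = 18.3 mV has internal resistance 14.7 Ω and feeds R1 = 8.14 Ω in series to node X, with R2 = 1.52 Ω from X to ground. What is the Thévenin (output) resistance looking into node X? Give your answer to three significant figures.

R_th ≈ 1.43 Ω

R1' = 14.7 + 8.14 = 22.84 Ω (source resistance + R1).
With V_in suppressed (replaced by a short), R_th = R1' ‖ R2 = (22.84 × 1.52)/(22.84 + 1.52) = 1.425 Ω.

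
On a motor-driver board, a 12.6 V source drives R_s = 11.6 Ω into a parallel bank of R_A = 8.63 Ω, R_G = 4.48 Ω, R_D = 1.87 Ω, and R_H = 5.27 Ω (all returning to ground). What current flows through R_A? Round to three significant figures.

I ≈ 0.109 A

Parallel bank: R_p = 1/(1/8.63 + 1/4.48 + 1/1.87 + 1/5.27) = 0.9402 Ω.
V_A = 12.6 × 0.9402/12.54 = 0.9447 V.
I(R_A) = V_A / R_A = 0.9447/8.63 = 0.1095 A.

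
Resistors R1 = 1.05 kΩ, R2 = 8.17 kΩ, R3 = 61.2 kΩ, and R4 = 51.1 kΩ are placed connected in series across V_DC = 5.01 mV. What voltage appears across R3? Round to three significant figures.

Series total: ΣR = 1.05 + 8.17 + 61.2 + 51.1 = 121.5 kΩ.
Voltage divider: V = V_DC · (61.20 / 121.5) = 5.01 × 0.5036 = 2.523 mV.

V ≈ 2.52 mV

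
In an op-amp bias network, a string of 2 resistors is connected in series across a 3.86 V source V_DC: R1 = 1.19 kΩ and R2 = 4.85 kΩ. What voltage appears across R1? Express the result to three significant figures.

Series total: ΣR = 1.19 + 4.85 = 6.040 kΩ.
Voltage divider: V = V_DC · (1.190 / 6.040) = 3.86 × 0.1970 = 0.7605 V.

V ≈ 0.760 V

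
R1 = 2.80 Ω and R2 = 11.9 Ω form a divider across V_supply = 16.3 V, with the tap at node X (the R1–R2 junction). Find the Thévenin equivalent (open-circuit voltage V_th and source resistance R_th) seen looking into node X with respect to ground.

Open-circuit (no load on X): V_th = V_supply · R2/(R1 + R2) = 16.3 × 11.9/(2.800 + 11.9) = 13.20 V.
With V_supply suppressed (replaced by a short), R_th = R1 ‖ R2 = (2.800 × 11.9)/(2.800 + 11.9) = 2.267 Ω.

V_th ≈ 13.2 V, R_th ≈ 2.27 Ω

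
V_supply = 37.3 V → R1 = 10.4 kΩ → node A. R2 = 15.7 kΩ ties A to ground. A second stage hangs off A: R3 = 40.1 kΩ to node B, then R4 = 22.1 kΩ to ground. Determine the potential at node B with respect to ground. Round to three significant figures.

V_B ≈ 7.24 V

The second stage (R3 + R4 = 62.20 kΩ) loads node A in parallel with R2.
Effective lower resistance at A: R2 ‖ 62.20 = 12.54 kΩ.
So V_A = 37.3 × 0.5466 = 20.39 V.
V_B = V_A × 0.3553 = 7.244 V.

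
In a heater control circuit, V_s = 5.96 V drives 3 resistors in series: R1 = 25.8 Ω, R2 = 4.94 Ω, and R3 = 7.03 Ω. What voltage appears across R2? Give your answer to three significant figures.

V ≈ 0.780 V

Series total: ΣR = 25.8 + 4.94 + 7.03 = 37.77 Ω.
V = V_s · R/ΣR = 5.96 × 0.1308 = 0.7795 V.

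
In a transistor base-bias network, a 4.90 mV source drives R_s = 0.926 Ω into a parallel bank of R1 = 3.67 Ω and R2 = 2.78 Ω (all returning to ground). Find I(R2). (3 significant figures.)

I ≈ 1.11 mA

Equivalent of the parallel group: R_p = 1.582 Ω.
V_A = 4.90 × 1.582/2.508 = 3.091 mV.
I(R2) = V_A / R2 = 3.091/2.78 = 1.112 mA.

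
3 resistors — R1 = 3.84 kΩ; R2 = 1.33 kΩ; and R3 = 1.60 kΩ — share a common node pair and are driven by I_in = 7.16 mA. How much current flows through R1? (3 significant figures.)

Total conductance ΣG = 1/3.84 + 1/1.33 + 1/1.60 = 1.637 (units of 1/kΩ).
Current divider: I(R1) = I_in · G_k/ΣG = 7.16 × (0.2604/1.637) = 7.16 × 0.1591 = 1.139 mA.

I ≈ 1.14 mA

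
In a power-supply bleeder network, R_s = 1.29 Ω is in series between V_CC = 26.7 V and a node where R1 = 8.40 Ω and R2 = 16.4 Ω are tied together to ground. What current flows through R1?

I ≈ 2.58 A

Parallel bank: R_p = 1/(1/8.40 + 1/16.4) = 5.555 Ω.
Node voltage V_A = V_CC · R_p/(R_s + R_p) = 26.7 × 0.8115 = 21.67 V.
I(R1) = V_A / R1 = 21.67/8.40 = 2.580 A.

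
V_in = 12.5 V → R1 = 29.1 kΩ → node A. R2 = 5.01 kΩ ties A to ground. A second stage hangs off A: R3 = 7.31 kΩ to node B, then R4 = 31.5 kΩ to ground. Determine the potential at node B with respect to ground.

The second stage (R3 + R4 = 38.81 kΩ) loads node A in parallel with R2.
Effective lower resistance at A: R2 ‖ 38.81 = 4.437 kΩ.
So V_A = 12.5 × 0.1323 = 1.654 V.
V_B = V_A × 0.8116 = 1.342 V.

V_B ≈ 1.34 V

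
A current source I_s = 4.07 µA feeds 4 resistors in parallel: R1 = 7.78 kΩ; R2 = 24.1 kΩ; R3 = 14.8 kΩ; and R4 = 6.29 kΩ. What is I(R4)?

Conductances: ΣG = 1/7.78 + 1/24.1 + 1/14.8 + 1/6.29 = 0.3966 (1/kΩ).
By the current-divider rule, I = I_s · G_k/ΣG = 4.07 × 0.4009 = 1.632 µA.

I ≈ 1.63 µA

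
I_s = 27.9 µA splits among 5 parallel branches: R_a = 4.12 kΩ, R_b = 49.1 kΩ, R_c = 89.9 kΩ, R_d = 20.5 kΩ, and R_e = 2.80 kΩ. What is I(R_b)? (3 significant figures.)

Conductances: ΣG = 1/4.12 + 1/49.1 + 1/89.9 + 1/20.5 + 1/2.80 = 0.6801 (1/kΩ).
R_b takes the fraction G_k/ΣG = 0.02037/0.6801 = 0.02995, so I = 27.9 × 0.02995 = 0.8355 µA.

I ≈ 0.835 µA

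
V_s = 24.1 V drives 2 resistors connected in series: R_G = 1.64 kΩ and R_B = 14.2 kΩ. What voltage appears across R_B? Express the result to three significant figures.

V ≈ 21.6 V

Total series resistance ΣR = 1.64 + 14.2 = 15.84 kΩ.
By the voltage-divider rule, V = 24.1 × 14.20/15.84 = 21.60 V.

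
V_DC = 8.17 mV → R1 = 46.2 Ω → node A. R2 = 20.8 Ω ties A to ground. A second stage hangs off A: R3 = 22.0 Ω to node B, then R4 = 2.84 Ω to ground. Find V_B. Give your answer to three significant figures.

Node A sees R2 in parallel with the series input of stage 2, R3 + R4 = 24.84 Ω.
R2 ‖ (R3+R4) = 11.32 Ω.
So V_A = 8.17 × 0.1968 = 1.608 mV.
V_B = V_A × 0.1143 = 0.1838 mV.

V_B ≈ 0.184 mV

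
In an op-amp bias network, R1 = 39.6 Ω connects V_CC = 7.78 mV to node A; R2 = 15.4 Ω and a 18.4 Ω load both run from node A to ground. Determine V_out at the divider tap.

V_out ≈ 1.36 mV

The load sits in parallel with R2, giving an effective lower resistance R2' = R2·R_L/(R2+R_L) = 8.383 Ω.
Now apply the divider: V_out = 7.78 × 0.1747 = 1.359 mV.
(Unloaded it would be 2.18 mV; the load pulls it down.)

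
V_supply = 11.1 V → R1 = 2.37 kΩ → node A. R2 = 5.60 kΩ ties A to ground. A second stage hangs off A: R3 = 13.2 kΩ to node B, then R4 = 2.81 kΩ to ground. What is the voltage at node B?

Looking into the second stage from A: R3 + R4 = 16.01 kΩ appears in parallel with R2.
R2 ‖ (R3+R4) = 4.149 kΩ.
So V_A = 11.1 × 0.6364 = 7.064 V.
Then the unloaded second divider: V_B = V_A × R4/(R3+R4) = 7.064 × 0.1755 = 1.240 V.

V_B ≈ 1.24 V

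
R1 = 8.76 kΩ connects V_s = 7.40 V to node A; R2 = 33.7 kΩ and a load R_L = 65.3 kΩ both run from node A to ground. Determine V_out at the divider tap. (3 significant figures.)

V_out ≈ 5.31 V

First combine the lower leg with the load: R2 ‖ R_L = 22.23 kΩ.
Voltage divider with the loaded lower leg: V_out = 7.40 × 22.23/(8.76 + 22.23) = 7.40 × 0.7173 = 5.308 V.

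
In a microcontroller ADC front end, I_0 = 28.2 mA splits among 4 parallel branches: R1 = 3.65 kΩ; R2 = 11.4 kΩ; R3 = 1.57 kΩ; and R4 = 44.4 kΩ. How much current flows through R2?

I ≈ 2.42 mA

ΣG = 1/3.65 + 1/11.4 + 1/1.57 + 1/44.4 = 1.021.
Current divider: I(R2) = I_0 · G_k/ΣG = 28.2 × (0.08772/1.021) = 28.2 × 0.08590 = 2.422 mA.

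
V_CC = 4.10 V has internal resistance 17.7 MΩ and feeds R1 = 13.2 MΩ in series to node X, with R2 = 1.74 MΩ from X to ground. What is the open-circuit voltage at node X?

V_th ≈ 0.219 V

R1' = 17.7 + 13.2 = 30.90 MΩ (source resistance + R1).
With X open, the divider is unloaded: V_th = 4.10 × 1.74/32.64 = 0.2186 V.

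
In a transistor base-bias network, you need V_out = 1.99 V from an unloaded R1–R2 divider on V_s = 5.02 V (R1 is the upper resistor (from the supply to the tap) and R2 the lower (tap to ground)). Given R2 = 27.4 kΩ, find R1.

R1 ≈ 41.7 kΩ

The divider ratio is R2/(R1+R2) = 1.99/5.02 = 0.3964.
R1 = R2·(1/k − 1) = 27.4 × 1.523 = 41.72 kΩ.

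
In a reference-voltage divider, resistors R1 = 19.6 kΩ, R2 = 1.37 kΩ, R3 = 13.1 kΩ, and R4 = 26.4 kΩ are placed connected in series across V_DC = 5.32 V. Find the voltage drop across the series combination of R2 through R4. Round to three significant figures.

Total series resistance ΣR = 19.6 + 1.37 + 13.1 + 26.4 = 60.47 kΩ.
R_{R2..R4} = 1.37 + 13.1 + 26.4 = 40.87 kΩ.
By the voltage-divider rule, V = 5.32 × 40.87/60.47 = 3.596 V.

V ≈ 3.60 V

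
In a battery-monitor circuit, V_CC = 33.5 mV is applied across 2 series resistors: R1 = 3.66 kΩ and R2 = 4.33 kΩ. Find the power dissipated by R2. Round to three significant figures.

P ≈ 76.1 nW

Series current I = V_CC/ΣR = 33.5/7.990 = 4.193 µA.
P = I²R = 17.58 × 4.33 = 76.12 nW.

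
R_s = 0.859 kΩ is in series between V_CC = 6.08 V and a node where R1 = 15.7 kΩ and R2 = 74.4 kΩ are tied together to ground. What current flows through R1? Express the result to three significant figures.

Combine the parallel branches: R_p = (1/15.7 + 1/74.4)⁻¹ = 12.96 kΩ.
V_A = 6.08 × 12.96/13.82 = 5.702 V.
I(R1) = V_A / R1 = 5.702/15.7 = 0.3632 mA.

I ≈ 0.363 mA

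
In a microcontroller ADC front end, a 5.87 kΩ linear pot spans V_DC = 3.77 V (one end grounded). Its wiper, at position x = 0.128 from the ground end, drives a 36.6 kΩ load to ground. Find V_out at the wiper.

Lower segment x·R_p = 0.7514 kΩ; upper segment (1−x)·R_p = 5.119 kΩ.
Lower segment in parallel with the load: 0.7514 ‖ 36.6 = 0.7362 kΩ.
Then V_out = V_DC · 0.7362/(5.119 + 0.7362) = 0.4741 V.
(Unloaded: V_out = x·V_DC = 0.483 V.)

V_out ≈ 0.474 V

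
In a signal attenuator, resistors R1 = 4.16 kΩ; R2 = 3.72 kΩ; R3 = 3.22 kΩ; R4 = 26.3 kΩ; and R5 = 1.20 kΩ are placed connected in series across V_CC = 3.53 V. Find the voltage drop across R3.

ΣR = 4.16 + 3.72 + 3.22 + 26.3 + 1.20 = 38.60 kΩ.
By the voltage-divider rule, V = 3.53 × 3.220/38.60 = 0.2945 V.

V ≈ 0.294 V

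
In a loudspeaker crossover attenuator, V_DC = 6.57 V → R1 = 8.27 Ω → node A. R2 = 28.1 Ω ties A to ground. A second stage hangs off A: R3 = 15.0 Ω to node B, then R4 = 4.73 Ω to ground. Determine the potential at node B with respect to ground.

V_B ≈ 0.919 V

Looking into the second stage from A: R3 + R4 = 19.73 Ω appears in parallel with R2.
R2 ‖ (R3+R4) = 11.59 Ω.
V_A = 6.57 × 11.59/(8.27 + 11.59) = 3.834 V.
Then the unloaded second divider: V_B = V_A × R4/(R3+R4) = 3.834 × 0.2397 = 0.9192 V.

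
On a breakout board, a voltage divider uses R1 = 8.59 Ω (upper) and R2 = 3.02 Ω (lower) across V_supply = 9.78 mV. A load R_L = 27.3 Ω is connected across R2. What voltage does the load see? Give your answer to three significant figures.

The load sits in parallel with R2, giving an effective lower resistance R2' = R2·R_L/(R2+R_L) = 2.719 Ω.
Voltage divider with the loaded lower leg: V_out = 9.78 × 2.719/(8.59 + 2.719) = 9.78 × 0.2404 = 2.352 mV.

V_out ≈ 2.35 mV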